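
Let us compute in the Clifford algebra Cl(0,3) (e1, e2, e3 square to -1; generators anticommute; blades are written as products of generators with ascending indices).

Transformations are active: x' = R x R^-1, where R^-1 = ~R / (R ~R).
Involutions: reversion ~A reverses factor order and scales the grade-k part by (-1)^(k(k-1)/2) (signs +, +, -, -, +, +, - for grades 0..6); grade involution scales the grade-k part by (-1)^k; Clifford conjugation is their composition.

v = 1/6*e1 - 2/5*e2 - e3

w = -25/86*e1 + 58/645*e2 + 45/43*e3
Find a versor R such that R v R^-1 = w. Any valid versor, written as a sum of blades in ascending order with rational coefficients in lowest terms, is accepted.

Why this works: both vectors square to -1069/900, so q(v) = q(w) and R = v + w = -16/129*e1 - 40/129*e2 + 2/43*e3 carries v to w — its own direction survives, the complement (v - w)/2 flips.
Answer: -16/129*e1 - 40/129*e2 + 2/43*e3


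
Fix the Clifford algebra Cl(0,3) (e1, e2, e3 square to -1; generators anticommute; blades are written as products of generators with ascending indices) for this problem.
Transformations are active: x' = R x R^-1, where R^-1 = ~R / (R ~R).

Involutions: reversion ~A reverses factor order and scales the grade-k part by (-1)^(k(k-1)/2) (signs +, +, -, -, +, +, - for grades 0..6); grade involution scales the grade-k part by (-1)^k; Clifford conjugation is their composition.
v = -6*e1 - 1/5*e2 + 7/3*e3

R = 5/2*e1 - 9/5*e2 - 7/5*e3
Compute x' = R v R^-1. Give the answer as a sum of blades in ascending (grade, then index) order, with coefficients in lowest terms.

~R = 5/2*e1 - 9/5*e2 - 7/5*e3, and R ~R = -229/20, so R^-1 = ~R / (-229/20).
R v = 1343/75 - 113/10*e1 e2 - 77/30*e1 e3 - 112/25*e2 e3
Answer: -1250/687*e1 + 33377/5725*e2 + 11711/5725*e3


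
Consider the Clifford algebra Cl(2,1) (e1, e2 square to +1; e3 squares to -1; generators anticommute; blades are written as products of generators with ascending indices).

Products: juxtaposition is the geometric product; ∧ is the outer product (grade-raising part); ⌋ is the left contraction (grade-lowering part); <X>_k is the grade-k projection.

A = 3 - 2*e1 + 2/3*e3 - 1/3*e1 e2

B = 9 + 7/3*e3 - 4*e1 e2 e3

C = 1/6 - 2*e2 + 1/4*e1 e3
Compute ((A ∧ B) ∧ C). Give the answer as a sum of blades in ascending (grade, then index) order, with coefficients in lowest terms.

step 1: 27 - 18*e1 + 13*e3 - 3*e1 e2 - 14/3*e1 e3 - 115/9*e1 e2 e3
step 2: 9/2 - 3*e1 - 54*e2 + 13/6*e3 + 71/2*e1 e2 + 215/36*e1 e3 + 26*e2 e3 - 619/54*e1 e2 e3
Answer: 9/2 - 3*e1 - 54*e2 + 13/6*e3 + 71/2*e1 e2 + 215/36*e1 e3 + 26*e2 e3 - 619/54*e1 e2 e3


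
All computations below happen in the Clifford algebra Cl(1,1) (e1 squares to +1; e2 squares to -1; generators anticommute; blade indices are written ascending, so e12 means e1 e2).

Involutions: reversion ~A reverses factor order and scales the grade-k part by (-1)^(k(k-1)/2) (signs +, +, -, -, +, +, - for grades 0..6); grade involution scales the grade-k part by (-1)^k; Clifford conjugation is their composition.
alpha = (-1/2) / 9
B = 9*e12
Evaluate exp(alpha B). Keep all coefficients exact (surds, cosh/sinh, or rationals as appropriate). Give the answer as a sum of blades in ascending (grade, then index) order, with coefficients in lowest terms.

B^2 = (9)^2*(e12)^2 = 81*(+1) = 81 (a basis 2-blade squares to minus the product of its generators' squares).
B^2 = 81 — since the square is positive, the closed form is hyperbolic: l = 9, alpha*l = -1/2, so exp(alpha B) = cosh(-1/2) + (sinh(-1/2)/9)*B = cosh(1/2) + (-sinh(1/2)/9)*B.
Answer: cosh(1/2) - sinh(1/2)*e12


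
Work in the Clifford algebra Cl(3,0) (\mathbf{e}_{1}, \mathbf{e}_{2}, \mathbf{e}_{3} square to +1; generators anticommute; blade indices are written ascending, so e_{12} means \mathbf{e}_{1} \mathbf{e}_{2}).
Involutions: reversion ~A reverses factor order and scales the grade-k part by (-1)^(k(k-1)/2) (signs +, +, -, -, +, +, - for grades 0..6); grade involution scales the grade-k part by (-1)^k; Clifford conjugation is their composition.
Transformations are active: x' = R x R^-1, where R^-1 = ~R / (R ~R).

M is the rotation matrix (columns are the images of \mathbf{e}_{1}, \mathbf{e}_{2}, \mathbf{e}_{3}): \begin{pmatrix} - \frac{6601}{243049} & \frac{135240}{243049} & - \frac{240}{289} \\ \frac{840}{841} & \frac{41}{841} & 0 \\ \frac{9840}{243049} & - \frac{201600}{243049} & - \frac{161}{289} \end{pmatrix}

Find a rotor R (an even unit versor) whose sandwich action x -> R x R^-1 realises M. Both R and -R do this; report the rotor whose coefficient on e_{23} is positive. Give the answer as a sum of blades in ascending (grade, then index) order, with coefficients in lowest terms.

Method: write R = a + b12*e_{12} + b13*e_{13} + b23*e_{23} with a^2 + b12^2 + b13^2 + b23^2 = 1 (so R^-1 = ~R). Expanding the columns R e_j ~R gives tr M = 4a^2 - 1 and, from the antisymmetric part, M21 - M12 = -4a*b12, M13 - M31 = 4a*b13, M32 - M23 = -4a*b23.
Here tr M = -\frac{130153}{243049}, so a^2 = (1 + tr M)/4 = \frac{28224}{243049} and a = ±\frac{168}{493}. Taking a = \frac{168}{493}: M21 - M12 = \frac{107520}{243049}, M13 - M31 = -\frac{211680}{243049}, M32 - M23 = -\frac{201600}{243049}, giving b12 = -\frac{160}{493}, b13 = -\frac{315}{493}, b23 = \frac{300}{493}, i.e. R = \frac{168}{493} - \frac{160}{493} e_{12} - \frac{315}{493} e_{13} + \frac{300}{493} e_{23}.
Its e_{23} coefficient is already positive.
Answer: \frac{168}{493} - \frac{160}{493} e_{12} - \frac{315}{493} e_{13} + \frac{300}{493} e_{23}. Key observation: the double cover Spin(3) -> SO(3) sends R and -R to the same matrix (trace -\frac{130153}{243049} here), so the stated sign of the e_{23} coefficient is what selects one sheet.


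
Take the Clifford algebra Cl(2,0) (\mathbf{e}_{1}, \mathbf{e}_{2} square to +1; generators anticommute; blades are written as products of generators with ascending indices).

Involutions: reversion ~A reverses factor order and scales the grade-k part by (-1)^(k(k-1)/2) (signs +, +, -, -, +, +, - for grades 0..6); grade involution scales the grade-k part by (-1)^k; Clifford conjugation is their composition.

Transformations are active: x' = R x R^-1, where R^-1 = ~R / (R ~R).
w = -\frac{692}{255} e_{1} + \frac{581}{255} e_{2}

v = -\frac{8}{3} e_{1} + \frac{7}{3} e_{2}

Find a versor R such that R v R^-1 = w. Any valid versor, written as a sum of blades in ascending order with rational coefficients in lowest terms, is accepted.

Construction: equal norms (both \frac{113}{9}) license R = v + w = -\frac{1372}{255} e_{1} + \frac{392}{85} e_{2} — nothing changes along that direction, while (v - w)/2 changes sign, so v maps onto w.
Answer: -\frac{1372}{255} e_{1} + \frac{392}{85} e_{2}


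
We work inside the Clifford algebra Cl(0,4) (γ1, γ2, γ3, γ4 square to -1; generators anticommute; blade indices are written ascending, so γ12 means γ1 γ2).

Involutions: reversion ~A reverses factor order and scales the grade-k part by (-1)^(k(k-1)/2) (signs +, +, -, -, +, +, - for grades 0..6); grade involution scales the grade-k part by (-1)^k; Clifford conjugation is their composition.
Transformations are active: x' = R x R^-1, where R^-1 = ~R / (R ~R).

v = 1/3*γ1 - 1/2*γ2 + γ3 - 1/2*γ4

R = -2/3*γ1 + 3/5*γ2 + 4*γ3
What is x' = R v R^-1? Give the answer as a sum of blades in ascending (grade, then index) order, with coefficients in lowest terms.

~R = -2/3*γ1 + 3/5*γ2 + 4*γ3, and R ~R = -3781/225, so R^-1 = ~R / (-3781/225).
R v = -313/90 + 2/15*γ12 - 2*γ13 + 1/3*γ14 + 13/5*γ23 - 3/10*γ24 - 2*γ34
Answer: -6911/11343*γ1 + 5659/7562*γ2 + 2479/3781*γ3 + 1/2*γ4


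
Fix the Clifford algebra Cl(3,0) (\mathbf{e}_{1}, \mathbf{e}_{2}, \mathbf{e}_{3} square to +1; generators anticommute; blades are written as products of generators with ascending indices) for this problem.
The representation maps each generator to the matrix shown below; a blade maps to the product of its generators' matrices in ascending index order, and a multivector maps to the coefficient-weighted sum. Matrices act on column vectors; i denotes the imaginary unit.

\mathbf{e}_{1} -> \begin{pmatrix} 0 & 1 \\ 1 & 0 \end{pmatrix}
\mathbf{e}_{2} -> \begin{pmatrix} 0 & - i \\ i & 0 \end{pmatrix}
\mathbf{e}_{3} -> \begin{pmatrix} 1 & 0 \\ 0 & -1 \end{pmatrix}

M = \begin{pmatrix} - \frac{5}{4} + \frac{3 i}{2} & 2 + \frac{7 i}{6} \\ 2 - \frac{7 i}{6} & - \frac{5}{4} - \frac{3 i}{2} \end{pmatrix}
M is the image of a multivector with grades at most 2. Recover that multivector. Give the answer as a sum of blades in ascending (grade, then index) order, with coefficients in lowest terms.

Method: 1, rho(e_{1}), rho(e_{2}), rho(e_{3}) form a trace-orthogonal basis of the 2x2 complex matrices (tr(X Y) = 2 if X = Y, else 0), so M = m0*1 + m1*rho(e_{1}) + m2*rho(e_{2}) + m3*rho(e_{3}) with m0 = tr(M)/2 = - \frac{5}{4}, m1 = tr(M rho(e_{1}))/2 = 2, m2 = tr(M rho(e_{2}))/2 = - \frac{7}{6}, m3 = tr(M rho(e_{3}))/2 = \frac{3 i}{2}.
Multiplying table entries, the bivector images are rho(e_{1} e_{2}) = i*rho(e_{3}), rho(e_{1} e_{3}) = -i*rho(e_{2}), rho(e_{2} e_{3}) = i*rho(e_{1}); with real blade coefficients the real parts of m0..m3 are the coefficients of 1, e_{1}, e_{2}, e_{3} and the imaginary parts give the bivectors (e_{2} e_{3}: Im m1, e_{1} e_{3}: -Im m2, e_{1} e_{2}: Im m3).
Answer: -\frac{5}{4} + 2 e_{1} - \frac{7}{6} e_{2} + \frac{3}{2} e_{1} e_{2}


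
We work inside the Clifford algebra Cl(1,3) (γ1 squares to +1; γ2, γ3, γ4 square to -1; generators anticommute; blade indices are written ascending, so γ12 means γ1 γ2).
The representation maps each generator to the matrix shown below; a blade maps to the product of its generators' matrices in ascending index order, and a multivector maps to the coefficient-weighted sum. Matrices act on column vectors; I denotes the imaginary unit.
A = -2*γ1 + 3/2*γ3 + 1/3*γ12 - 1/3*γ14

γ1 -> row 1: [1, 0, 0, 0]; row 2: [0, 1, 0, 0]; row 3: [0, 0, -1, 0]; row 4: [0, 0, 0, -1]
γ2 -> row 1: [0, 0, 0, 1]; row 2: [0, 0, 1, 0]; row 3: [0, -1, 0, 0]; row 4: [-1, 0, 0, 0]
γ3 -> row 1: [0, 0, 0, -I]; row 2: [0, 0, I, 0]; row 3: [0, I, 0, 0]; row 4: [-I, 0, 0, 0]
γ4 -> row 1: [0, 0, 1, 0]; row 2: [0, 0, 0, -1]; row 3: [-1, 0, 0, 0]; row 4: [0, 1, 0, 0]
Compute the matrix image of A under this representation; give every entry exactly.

Bivector images (products of the table entries): rho(γ12) = rho(γ1)rho(γ2) = row 1: [0, 0, 0, 1]; row 2: [0, 0, 1, 0]; row 3: [0, 1, 0, 0]; row 4: [1, 0, 0, 0]; rho(γ14) = rho(γ1)rho(γ4) = row 1: [0, 0, 1, 0]; row 2: [0, 0, 0, -1]; row 3: [1, 0, 0, 0]; row 4: [0, -1, 0, 0].
M = (-2)*rho(γ1) + (3/2)*rho(γ3) + (1/3)*rho(γ12) + (-1/3)*rho(γ14), summed entrywise:
Answer: row 1: [-2, 0, -1/3, 1/3 - 3*I/2]; row 2: [0, -2, 1/3 + 3*I/2, 1/3]; row 3: [-1/3, 1/3 + 3*I/2, 2, 0]; row 4: [1/3 - 3*I/2, 1/3, 0, 2]


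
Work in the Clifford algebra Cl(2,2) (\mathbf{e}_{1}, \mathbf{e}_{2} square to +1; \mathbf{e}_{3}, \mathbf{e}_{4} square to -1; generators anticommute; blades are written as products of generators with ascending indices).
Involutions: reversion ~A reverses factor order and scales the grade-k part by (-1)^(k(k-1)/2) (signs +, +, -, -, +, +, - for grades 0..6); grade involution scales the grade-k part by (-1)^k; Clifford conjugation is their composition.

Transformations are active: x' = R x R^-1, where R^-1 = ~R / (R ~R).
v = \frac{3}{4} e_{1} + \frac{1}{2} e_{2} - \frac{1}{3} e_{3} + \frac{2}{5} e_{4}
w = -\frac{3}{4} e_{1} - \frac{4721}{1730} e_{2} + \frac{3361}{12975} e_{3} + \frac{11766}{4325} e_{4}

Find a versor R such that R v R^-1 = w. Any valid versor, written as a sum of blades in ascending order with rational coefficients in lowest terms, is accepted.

Take R = v + w = -\frac{1928}{865} e_{2} - \frac{964}{12975} e_{3} + \frac{13496}{4325} e_{4}. Because q(v) = q(w) = \frac{1949}{3600}, conjugation by R sends v exactly to w.
Answer: -\frac{1928}{865} e_{2} - \frac{964}{12975} e_{3} + \frac{13496}{4325} e_{4}


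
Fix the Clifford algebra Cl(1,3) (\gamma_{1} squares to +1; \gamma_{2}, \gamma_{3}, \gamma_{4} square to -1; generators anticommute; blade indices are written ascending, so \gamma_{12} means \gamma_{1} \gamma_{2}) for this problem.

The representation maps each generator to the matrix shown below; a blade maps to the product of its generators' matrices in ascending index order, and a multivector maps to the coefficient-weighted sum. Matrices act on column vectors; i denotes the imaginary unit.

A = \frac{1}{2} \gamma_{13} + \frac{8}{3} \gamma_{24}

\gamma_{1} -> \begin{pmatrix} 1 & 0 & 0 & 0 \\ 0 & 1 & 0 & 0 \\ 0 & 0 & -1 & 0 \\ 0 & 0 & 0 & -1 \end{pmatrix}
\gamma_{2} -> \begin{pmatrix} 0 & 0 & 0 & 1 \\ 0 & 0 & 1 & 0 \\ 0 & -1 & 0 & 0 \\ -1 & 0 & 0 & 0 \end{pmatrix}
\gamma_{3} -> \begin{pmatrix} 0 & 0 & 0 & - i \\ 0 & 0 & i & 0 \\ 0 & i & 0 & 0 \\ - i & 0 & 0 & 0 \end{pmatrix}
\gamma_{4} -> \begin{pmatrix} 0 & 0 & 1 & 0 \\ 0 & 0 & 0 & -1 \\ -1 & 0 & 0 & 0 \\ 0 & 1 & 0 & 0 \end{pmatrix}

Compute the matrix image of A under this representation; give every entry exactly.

Bivector images (products of the table entries): rho(\gamma_{13}) = rho(\gamma_{1})rho(\gamma_{3}) = \begin{pmatrix} 0 & 0 & 0 & - i \\ 0 & 0 & i & 0 \\ 0 & - i & 0 & 0 \\ i & 0 & 0 & 0 \end{pmatrix}; rho(\gamma_{24}) = rho(\gamma_{2})rho(\gamma_{4}) = \begin{pmatrix} 0 & 1 & 0 & 0 \\ -1 & 0 & 0 & 0 \\ 0 & 0 & 0 & 1 \\ 0 & 0 & -1 & 0 \end{pmatrix}.
M = (\frac{1}{2})*rho(\gamma_{13}) + (\frac{8}{3})*rho(\gamma_{24}), summed entrywise:
Answer: \begin{pmatrix} 0 & \frac{8}{3} & 0 & - \frac{i}{2} \\ - \frac{8}{3} & 0 & \frac{i}{2} & 0 \\ 0 & - \frac{i}{2} & 0 & \frac{8}{3} \\ \frac{i}{2} & 0 & - \frac{8}{3} & 0 \end{pmatrix}


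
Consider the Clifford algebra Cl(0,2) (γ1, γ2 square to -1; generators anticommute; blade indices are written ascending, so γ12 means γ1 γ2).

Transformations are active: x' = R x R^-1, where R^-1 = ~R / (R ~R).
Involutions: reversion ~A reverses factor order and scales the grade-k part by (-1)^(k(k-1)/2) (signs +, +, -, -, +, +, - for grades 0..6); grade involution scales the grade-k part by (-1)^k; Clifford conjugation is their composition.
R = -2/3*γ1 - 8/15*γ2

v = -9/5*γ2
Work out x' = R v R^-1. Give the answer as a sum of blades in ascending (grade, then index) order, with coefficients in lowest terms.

~R = -2/3*γ1 - 8/15*γ2, and R ~R = -164/225, so R^-1 = ~R / (-164/225).
R v = -24/25 + 6/5*γ12
Answer: -72/41*γ1 + 81/205*γ2


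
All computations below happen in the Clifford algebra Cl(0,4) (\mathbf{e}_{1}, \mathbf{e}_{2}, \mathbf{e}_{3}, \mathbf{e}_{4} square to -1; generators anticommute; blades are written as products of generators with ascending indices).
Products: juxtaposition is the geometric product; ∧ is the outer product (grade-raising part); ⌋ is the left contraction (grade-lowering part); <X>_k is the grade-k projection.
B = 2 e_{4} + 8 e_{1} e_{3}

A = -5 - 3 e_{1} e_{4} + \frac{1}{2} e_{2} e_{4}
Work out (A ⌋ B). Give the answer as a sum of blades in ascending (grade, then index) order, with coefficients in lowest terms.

step 1: -10 e_{4} - 40 e_{1} e_{3}
Answer: -10 e_{4} - 40 e_{1} e_{3}


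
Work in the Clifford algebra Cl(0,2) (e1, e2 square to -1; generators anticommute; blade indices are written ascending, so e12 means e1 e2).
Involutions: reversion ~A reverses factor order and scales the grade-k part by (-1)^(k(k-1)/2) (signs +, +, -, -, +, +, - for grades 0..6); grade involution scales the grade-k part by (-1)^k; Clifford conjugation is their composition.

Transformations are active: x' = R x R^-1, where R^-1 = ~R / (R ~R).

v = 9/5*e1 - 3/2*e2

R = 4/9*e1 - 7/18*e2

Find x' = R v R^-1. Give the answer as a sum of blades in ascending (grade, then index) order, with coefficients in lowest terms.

~R = 4/9*e1 - 7/18*e2, and R ~R = -113/324, so R^-1 = ~R / (-113/324).
R v = -83/60 + 1/30*e12
Answer: 195/113*e1 - 1791/1130*e2


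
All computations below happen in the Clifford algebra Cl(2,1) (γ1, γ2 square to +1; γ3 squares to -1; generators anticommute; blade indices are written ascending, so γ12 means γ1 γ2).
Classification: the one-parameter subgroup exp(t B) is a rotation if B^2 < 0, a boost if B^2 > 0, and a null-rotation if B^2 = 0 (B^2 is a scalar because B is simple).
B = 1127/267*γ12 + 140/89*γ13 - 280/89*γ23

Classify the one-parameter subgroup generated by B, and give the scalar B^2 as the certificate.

B^2 term by term: the squares give (1127/267)^2*(γ12)^2 + (140/89)^2*(γ13)^2 + (-280/89)^2*(γ23)^2 = 1270129/71289*(-1) + 19600/7921*(+1) + 78400/7921*(+1) = -49/9 (each basis 2-blade squares to minus the product of its generators' squares); cross terms between blades sharing an index anticommute and cancel. So B^2 = -49/9.
Answer: rotation, certificate B^2 = -49/9. Key observation: B^2 = -49/9 is a conjugation invariant, so its sign decides the class regardless of the surface form of B.


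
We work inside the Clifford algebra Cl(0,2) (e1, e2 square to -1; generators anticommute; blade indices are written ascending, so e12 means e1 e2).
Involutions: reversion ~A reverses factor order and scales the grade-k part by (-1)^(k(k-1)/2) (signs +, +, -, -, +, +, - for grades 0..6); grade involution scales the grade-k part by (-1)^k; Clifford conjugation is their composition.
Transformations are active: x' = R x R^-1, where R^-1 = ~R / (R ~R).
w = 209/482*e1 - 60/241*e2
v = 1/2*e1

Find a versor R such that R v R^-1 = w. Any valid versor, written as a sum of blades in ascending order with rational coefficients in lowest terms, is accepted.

Here q(v) = q(w) = -1/4; the classical choice R = v + w = 225/241*e1 - 60/241*e2 then realises v -> w under the sandwich.
Answer: 225/241*e1 - 60/241*e2


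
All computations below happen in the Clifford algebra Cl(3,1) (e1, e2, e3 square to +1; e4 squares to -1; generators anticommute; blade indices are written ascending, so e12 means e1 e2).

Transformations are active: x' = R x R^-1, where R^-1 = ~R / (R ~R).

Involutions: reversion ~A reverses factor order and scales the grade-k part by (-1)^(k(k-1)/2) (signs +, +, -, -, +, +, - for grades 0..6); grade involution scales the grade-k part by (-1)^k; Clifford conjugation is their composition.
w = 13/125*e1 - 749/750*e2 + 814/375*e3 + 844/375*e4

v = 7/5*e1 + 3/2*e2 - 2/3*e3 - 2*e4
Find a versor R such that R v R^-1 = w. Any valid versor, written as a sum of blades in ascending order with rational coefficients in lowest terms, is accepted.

Construction: equal norms (both 589/900) license R = v + w = 188/125*e1 + 188/375*e2 + 188/125*e3 + 94/375*e4 — nothing changes along that direction, while (v - w)/2 changes sign, so v maps onto w.
Answer: 188/125*e1 + 188/375*e2 + 188/125*e3 + 94/375*e4


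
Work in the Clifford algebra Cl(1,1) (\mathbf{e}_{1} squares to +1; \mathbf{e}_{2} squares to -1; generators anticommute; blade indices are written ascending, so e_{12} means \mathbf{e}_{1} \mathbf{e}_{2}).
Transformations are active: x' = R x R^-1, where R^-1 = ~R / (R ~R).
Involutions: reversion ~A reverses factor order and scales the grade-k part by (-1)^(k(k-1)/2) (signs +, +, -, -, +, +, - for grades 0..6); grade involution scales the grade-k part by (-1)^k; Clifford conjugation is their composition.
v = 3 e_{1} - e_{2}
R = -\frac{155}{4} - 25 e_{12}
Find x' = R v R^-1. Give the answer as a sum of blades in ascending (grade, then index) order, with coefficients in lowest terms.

~R = -\frac{155}{4} + 25 e_{12}, and R ~R = \frac{14025}{16}, so R^-1 = ~R / (\frac{14025}{16}).
R v = -\frac{565}{4} e_{1} + \frac{455}{4} e_{2}
Answer: \frac{5323}{561} e_{1} - \frac{5081}{561} e_{2}


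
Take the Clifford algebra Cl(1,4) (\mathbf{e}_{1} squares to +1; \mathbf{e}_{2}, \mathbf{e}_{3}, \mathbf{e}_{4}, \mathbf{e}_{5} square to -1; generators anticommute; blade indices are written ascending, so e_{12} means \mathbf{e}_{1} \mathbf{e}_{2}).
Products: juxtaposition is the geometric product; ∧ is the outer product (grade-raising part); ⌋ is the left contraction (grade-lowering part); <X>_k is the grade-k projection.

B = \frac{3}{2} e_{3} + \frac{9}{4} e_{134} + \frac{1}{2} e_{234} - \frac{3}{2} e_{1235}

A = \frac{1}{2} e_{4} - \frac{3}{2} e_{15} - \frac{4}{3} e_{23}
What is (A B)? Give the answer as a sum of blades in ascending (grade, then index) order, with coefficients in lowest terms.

step 1: 2 e_{2} + \frac{2}{3} e_{4} - \frac{9}{8} e_{13} - 2 e_{15} + 2 e_{23} - \frac{3}{4} e_{34} + 3 e_{124} + \frac{9}{4} e_{135} + \frac{27}{8} e_{345} + \frac{3}{2} e_{12345}
Answer: 2 e_{2} + \frac{2}{3} e_{4} - \frac{9}{8} e_{13} - 2 e_{15} + 2 e_{23} - \frac{3}{4} e_{34} + 3 e_{124} + \frac{9}{4} e_{135} + \frac{27}{8} e_{345} + \frac{3}{2} e_{12345}


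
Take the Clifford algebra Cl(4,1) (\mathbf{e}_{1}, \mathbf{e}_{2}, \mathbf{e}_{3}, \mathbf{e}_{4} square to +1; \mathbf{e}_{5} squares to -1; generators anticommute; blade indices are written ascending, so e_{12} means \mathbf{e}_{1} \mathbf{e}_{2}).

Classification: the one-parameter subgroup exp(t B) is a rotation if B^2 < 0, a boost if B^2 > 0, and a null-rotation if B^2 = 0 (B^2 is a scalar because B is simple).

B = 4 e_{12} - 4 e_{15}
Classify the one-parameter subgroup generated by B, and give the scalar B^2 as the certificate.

B^2 term by term: the squares give (4)^2*(e_{12})^2 + (-4)^2*(e_{15})^2 = 16*(-1) + 16*(+1) = 0 (each basis 2-blade squares to minus the product of its generators' squares); cross terms between blades sharing an index anticommute and cancel. So B^2 = 0.
Answer: null-rotation, certificate B^2 = 0. Why this suffices: the scalar 0 survives any versor conjugation, so its sign alone determines the class however B is presented.


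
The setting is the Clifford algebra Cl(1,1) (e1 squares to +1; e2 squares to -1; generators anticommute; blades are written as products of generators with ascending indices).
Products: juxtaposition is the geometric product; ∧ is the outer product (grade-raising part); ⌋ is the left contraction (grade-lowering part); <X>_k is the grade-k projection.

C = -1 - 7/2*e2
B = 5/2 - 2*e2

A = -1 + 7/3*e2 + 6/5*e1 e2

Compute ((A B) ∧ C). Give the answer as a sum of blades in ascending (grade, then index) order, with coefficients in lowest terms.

step 1: 13/6 + 12/5*e1 + 47/6*e2 + 3*e1 e2
step 2: -13/6 - 12/5*e1 - 185/12*e2 - 57/5*e1 e2
Answer: -13/6 - 12/5*e1 - 185/12*e2 - 57/5*e1 e2


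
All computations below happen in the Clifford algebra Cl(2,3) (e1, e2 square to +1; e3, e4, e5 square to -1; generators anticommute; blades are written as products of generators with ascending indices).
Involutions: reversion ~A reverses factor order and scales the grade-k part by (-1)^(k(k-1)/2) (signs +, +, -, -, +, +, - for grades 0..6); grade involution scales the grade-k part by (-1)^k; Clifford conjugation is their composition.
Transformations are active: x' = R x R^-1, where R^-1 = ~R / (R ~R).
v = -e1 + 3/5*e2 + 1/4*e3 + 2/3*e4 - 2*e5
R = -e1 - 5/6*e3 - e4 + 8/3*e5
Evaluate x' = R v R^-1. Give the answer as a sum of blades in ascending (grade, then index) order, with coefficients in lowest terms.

~R = -e1 - 5/6*e3 - e4 + 8/3*e5, and R ~R = -281/36, so R^-1 = ~R / (-281/36).
R v = 173/24 - 3/5*e1 e2 - 13/12*e1 e3 - 5/3*e1 e4 + 14/3*e1 e5 + 1/2*e2 e3 + 3/5*e2 e4 - 8/5*e2 e5 - 11/36*e3 e4 + e3 e5 + 2/9*e4 e5
Answer: 800/281*e1 - 3/5*e2 + 1449/1124*e3 + 995/843*e4 - 822/281*e5


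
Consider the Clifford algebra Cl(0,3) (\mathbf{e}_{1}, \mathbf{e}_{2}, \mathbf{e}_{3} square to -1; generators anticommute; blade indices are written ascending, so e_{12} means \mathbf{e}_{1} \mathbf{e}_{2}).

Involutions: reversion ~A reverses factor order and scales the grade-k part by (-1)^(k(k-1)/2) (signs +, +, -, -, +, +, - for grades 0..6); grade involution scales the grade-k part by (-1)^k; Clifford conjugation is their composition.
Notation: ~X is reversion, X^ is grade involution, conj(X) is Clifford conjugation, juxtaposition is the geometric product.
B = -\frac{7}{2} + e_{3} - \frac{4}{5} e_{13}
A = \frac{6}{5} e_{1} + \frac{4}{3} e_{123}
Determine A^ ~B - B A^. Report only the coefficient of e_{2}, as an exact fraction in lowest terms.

first term: \frac{21}{5} e_{1} - \frac{16}{15} e_{2} + \frac{24}{25} e_{3} + \frac{4}{3} e_{12} - \frac{6}{5} e_{13} + \frac{14}{3} e_{123}
second term: \frac{21}{5} e_{1} + \frac{16}{15} e_{2} + \frac{24}{25} e_{3} + \frac{4}{3} e_{12} + \frac{6}{5} e_{13} + \frac{14}{3} e_{123}
Answer: -\frac{32}{15}


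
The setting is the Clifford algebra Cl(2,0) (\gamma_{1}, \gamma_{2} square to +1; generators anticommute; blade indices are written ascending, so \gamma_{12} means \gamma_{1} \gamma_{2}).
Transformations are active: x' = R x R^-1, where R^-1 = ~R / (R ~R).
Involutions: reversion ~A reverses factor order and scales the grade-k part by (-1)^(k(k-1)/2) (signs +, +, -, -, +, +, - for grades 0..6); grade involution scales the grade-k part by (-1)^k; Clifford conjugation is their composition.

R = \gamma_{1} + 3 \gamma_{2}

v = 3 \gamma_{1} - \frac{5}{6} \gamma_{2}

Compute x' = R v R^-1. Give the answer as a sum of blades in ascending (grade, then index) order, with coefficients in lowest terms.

~R = \gamma_{1} + 3 \gamma_{2}, and R ~R = 10, so R^-1 = ~R / (10).
R v = \frac{1}{2} - \frac{59}{6} \gamma_{12}
Answer: -\frac{29}{10} \gamma_{1} + \frac{17}{15} \gamma_{2}


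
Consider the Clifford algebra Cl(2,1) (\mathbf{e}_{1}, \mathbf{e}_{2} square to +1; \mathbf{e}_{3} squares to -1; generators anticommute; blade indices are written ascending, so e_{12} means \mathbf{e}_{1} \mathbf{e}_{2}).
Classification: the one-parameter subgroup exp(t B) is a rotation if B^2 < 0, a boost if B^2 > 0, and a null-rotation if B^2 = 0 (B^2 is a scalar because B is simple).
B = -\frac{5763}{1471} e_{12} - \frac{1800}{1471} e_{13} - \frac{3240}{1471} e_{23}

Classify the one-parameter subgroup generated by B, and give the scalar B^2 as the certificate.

B^2 term by term: the squares give (-\frac{5763}{1471})^2*(e_{12})^2 + (-\frac{1800}{1471})^2*(e_{13})^2 + (-\frac{3240}{1471})^2*(e_{23})^2 = \frac{33212169}{2163841}*(-1) + \frac{3240000}{2163841}*(+1) + \frac{10497600}{2163841}*(+1) = -9 (each basis 2-blade squares to minus the product of its generators' squares); cross terms between blades sharing an index anticommute and cancel. So B^2 = -9.
Answer: rotation, certificate B^2 = -9. Note: conjugating B changes its blade decomposition but never the scalar B^2 = -9, whose sign settles the classification.


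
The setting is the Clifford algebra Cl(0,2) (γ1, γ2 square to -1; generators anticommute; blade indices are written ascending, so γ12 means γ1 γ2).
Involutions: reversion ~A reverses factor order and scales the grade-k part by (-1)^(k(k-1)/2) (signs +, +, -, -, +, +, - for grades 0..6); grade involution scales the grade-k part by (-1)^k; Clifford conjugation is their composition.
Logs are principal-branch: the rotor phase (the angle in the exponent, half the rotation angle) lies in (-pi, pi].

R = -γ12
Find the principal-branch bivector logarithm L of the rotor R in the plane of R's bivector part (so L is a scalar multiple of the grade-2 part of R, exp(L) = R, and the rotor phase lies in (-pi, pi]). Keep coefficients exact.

The scalar part of R is 0, which fixes the principal-branch rotor phase; the unit plane is then the bivector part divided by the sine of that phase, and L is that plane scaled by the phase.
Concretely: cos(phase) = 0 gives phase = ±pi/2, and since phase/sin(phase) is even the sign is immaterial: L = (phase/sin(phase)) * <R>_2 = (pi/2) * <R>_2.
Answer: -pi/2*γ12


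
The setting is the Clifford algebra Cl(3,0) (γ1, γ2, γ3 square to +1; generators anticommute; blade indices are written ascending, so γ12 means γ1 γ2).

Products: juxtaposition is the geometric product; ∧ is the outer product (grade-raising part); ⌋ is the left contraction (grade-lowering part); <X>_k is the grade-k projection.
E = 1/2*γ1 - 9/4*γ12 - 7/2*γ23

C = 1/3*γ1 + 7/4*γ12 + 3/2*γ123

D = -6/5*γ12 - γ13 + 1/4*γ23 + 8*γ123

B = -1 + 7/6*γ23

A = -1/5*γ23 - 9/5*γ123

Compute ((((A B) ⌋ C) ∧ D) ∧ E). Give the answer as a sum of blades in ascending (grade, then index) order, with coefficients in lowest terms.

step 1: 7/30 + 21/10*γ1 + 1/5*γ23 + 9/5*γ123
step 2: -2 - 2/9*γ1 + 147/40*γ2 + 49/120*γ12 + 63/20*γ23 + 7/20*γ123
step 3: 12/5*γ12 + 2*γ13 - 1/2*γ23 - 4457/360*γ123
step 4: -1/4*γ123
Answer: -1/4*γ123


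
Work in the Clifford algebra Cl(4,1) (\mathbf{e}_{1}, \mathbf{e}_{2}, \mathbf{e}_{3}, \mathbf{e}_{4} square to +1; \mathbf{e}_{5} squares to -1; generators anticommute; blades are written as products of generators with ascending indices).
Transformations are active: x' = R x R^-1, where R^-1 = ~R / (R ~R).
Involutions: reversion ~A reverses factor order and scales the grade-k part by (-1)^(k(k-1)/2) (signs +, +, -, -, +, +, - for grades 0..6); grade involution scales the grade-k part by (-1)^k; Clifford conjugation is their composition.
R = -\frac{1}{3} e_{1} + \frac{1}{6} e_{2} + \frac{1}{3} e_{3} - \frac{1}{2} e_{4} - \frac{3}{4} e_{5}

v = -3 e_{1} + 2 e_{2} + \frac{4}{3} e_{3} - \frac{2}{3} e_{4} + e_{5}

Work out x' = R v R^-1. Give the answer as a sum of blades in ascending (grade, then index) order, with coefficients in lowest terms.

~R = -\frac{1}{3} e_{1} + \frac{1}{6} e_{2} + \frac{1}{3} e_{3} - \frac{1}{2} e_{4} - \frac{3}{4} e_{5}, and R ~R = -\frac{1}{16}, so R^-1 = ~R / (-\frac{1}{16}).
R v = \frac{103}{36} - \frac{1}{6} e_{1} e_{2} + \frac{5}{9} e_{1} e_{3} - \frac{23}{18} e_{1} e_{4} - \frac{31}{12} e_{1} e_{5} - \frac{4}{9} e_{2} e_{3} + \frac{8}{9} e_{2} e_{4} + \frac{5}{3} e_{2} e_{5} + \frac{4}{9} e_{3} e_{4} + \frac{4}{3} e_{3} e_{5} - e_{4} e_{5}
Answer: \frac{905}{27} e_{1} - \frac{466}{27} e_{2} - \frac{860}{27} e_{3} + \frac{418}{9} e_{4} + \frac{203}{3} e_{5}


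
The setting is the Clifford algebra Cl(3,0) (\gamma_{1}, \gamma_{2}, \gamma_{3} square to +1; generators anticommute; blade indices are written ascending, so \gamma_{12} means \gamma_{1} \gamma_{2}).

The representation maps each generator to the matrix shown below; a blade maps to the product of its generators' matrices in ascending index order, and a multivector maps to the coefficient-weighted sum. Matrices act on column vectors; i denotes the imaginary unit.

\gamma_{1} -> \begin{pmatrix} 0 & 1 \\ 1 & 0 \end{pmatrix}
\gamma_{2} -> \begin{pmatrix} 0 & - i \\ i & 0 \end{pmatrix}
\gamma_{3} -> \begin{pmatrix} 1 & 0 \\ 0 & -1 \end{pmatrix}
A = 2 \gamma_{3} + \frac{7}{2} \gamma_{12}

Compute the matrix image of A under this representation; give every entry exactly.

Bivector images (products of the table entries): rho(\gamma_{12}) = rho(\gamma_{1})rho(\gamma_{2}) = \begin{pmatrix} i & 0 \\ 0 & - i \end{pmatrix}.
M = (2)*rho(\gamma_{3}) + (\frac{7}{2})*rho(\gamma_{12}), summed entrywise:
Answer: \begin{pmatrix} 2 + \frac{7 i}{2} & 0 \\ 0 & -2 - \frac{7 i}{2} \end{pmatrix}


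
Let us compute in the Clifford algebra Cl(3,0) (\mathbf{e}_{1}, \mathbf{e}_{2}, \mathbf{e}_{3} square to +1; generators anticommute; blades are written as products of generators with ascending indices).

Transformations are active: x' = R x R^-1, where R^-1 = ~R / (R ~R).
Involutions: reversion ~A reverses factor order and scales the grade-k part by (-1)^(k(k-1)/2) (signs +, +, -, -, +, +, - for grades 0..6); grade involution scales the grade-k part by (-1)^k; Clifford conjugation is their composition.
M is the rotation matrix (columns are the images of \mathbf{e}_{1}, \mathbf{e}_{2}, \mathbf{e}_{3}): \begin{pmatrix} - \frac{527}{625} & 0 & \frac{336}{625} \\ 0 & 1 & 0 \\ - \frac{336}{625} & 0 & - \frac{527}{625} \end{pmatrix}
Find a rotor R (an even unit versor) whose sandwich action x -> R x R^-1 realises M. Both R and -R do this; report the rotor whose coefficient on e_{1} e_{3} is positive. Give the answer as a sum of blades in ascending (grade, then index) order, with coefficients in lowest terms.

Method: write R = a + b12*e_{1} e_{2} + b13*e_{1} e_{3} + b23*e_{2} e_{3} with a^2 + b12^2 + b13^2 + b23^2 = 1 (so R^-1 = ~R). Expanding the columns R e_j ~R gives tr M = 4a^2 - 1 and, from the antisymmetric part, M21 - M12 = -4a*b12, M13 - M31 = 4a*b13, M32 - M23 = -4a*b23.
Here tr M = -\frac{429}{625}, so a^2 = (1 + tr M)/4 = \frac{49}{625} and a = ±\frac{7}{25}. Taking a = \frac{7}{25}: M21 - M12 = 0, M13 - M31 = \frac{672}{625}, M32 - M23 = 0, giving b12 = 0, b13 = \frac{24}{25}, b23 = 0, i.e. R = \frac{7}{25} + \frac{24}{25} e_{1} e_{3}.
Its e_{1} e_{3} coefficient is already positive.
Answer: \frac{7}{25} + \frac{24}{25} e_{1} e_{3}. Uniqueness: Spin(3) -> SO(3) maps R and -R to the same rotation of trace -\frac{429}{625}; fixing the sign of the e_{1} e_{3} coefficient removes the ambiguity.


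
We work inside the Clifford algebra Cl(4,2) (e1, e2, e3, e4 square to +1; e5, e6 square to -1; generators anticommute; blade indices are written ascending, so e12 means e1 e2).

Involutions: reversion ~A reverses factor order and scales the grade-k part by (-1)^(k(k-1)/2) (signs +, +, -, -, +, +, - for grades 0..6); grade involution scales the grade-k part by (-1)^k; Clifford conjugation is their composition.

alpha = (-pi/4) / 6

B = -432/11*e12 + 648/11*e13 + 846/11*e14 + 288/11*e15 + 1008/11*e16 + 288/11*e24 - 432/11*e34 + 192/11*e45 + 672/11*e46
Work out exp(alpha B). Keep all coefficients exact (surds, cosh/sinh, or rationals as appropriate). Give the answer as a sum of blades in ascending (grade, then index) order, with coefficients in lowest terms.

B^2 term by term: the squares give (-432/11)^2*(e12)^2 + (648/11)^2*(e13)^2 + (846/11)^2*(e14)^2 + (288/11)^2*(e15)^2 + (1008/11)^2*(e16)^2 + (288/11)^2*(e24)^2 + (-432/11)^2*(e34)^2 + (192/11)^2*(e45)^2 + (672/11)^2*(e46)^2 = 186624/121*(-1) + 419904/121*(-1) + 715716/121*(-1) + 82944/121*(+1) + 1016064/121*(+1) + 82944/121*(-1) + 186624/121*(-1) + 36864/121*(+1) + 451584/121*(+1) = -36 (each basis 2-blade squares to minus the product of its generators' squares); cross terms between blades sharing an index anticommute and cancel; the commuting (index-disjoint) pairs give grade-4 terms 2*c*c'*(blade product), which cancel blade by blade — e1234: 373248/121 - 373248/121 = 0; e1245: -165888/121 + 165888/121 = 0; e1246: -580608/121 + 580608/121 = 0; e1345: 248832/121 - 248832/121 = 0; e1346: 870912/121 - 870912/121 = 0; e1456: -387072/121 + 387072/121 = 0 — confirming B is simple. So B^2 = -36.
B^2 = -36 — a negative square means the series sums to a rotation: l = 6, alpha*l = -pi/4, so exp(alpha B) = cos(-pi/4) + (sin(-pi/4)/6)*B = sqrt(2)/2 + (-sqrt(2)/12)*B.
Answer: sqrt(2)/2 + 36*sqrt(2)/11*e12 - 54*sqrt(2)/11*e13 - 141*sqrt(2)/22*e14 - 24*sqrt(2)/11*e15 - 84*sqrt(2)/11*e16 - 24*sqrt(2)/11*e24 + 36*sqrt(2)/11*e34 - 16*sqrt(2)/11*e45 - 56*sqrt(2)/11*e46


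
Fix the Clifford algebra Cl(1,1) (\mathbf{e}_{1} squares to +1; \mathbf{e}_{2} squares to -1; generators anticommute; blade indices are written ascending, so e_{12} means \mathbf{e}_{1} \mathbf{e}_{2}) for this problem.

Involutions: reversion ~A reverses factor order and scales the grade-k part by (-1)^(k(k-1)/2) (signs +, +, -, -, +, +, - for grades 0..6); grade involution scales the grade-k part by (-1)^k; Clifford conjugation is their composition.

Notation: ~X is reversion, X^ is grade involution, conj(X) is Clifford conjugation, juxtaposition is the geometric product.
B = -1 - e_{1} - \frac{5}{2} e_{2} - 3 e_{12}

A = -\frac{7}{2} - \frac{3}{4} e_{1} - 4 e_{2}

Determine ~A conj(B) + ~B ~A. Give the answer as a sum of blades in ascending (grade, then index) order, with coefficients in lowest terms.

first term: \frac{51}{4} - \frac{59}{4} e_{1} - 7 e_{2} - \frac{67}{8} e_{12}
second term: -\frac{23}{4} + \frac{65}{4} e_{1} + 15 e_{2} - \frac{67}{8} e_{12}
Answer: 7 + \frac{3}{2} e_{1} + 8 e_{2} - \frac{67}{4} e_{12}


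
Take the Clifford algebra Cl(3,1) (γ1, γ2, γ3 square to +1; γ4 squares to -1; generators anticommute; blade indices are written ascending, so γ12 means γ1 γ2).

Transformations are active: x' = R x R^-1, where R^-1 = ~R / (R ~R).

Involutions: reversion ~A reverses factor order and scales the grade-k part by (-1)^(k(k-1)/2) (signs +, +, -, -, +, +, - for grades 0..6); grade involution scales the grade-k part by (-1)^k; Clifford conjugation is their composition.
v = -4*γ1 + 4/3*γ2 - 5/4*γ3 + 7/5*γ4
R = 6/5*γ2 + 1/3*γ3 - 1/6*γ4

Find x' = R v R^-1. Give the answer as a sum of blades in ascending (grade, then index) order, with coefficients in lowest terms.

~R = 6/5*γ2 + 1/3*γ3 - 1/6*γ4, and R ~R = 457/300, so R^-1 = ~R / (457/300).
R v = 17/12 + 24/5*γ12 + 4/3*γ13 - 2/3*γ14 - 35/18*γ23 + 428/225*γ24 + 31/120*γ34
Answer: 4*γ1 + 1232/1371*γ2 + 10255/5484*γ3 - 11722/6855*γ4


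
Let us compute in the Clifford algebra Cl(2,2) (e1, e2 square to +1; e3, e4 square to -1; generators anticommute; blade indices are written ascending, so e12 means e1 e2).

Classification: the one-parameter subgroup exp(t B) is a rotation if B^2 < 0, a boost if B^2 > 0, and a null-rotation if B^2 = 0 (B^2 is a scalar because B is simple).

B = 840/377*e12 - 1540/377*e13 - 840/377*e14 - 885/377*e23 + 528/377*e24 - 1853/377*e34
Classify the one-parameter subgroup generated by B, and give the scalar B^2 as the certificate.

B^2 term by term: the squares give (840/377)^2*(e12)^2 + (-1540/377)^2*(e13)^2 + (-840/377)^2*(e14)^2 + (-885/377)^2*(e23)^2 + (528/377)^2*(e24)^2 + (-1853/377)^2*(e34)^2 = 705600/142129*(-1) + 2371600/142129*(+1) + 705600/142129*(+1) + 783225/142129*(+1) + 278784/142129*(+1) + 3433609/142129*(-1) = 0 (each basis 2-blade squares to minus the product of its generators' squares); cross terms between blades sharing an index anticommute and cancel; the commuting (index-disjoint) pairs give grade-4 terms 2*c*c'*(blade product), which cancel blade by blade — e1234: -3113040/142129 + 1626240/142129 + 1486800/142129 = 0 — confirming B is simple. So B^2 = 0.
Answer: null-rotation, certificate B^2 = 0. B^2 = 0 is basis-independent, so its sign is the whole story.


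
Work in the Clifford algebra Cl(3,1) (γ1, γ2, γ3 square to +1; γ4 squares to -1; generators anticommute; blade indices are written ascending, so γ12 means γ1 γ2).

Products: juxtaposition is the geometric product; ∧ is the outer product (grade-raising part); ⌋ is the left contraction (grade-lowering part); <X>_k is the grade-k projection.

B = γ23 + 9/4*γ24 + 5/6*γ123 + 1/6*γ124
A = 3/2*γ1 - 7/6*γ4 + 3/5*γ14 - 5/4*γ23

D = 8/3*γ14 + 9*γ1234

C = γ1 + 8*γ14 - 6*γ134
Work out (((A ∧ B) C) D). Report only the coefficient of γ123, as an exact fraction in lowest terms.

step 1: 3/2*γ123 + 27/8*γ124 - 7/6*γ234 + 283/180*γ1234
step 2: -527/30*γ2 - 7*γ12 - 1111/180*γ23 - 45/8*γ24 - 28/3*γ123 + 1877/180*γ234 + 7/6*γ1234
step 3: -21/2 - 1877/20*γ1 + 84*γ4 + 15*γ12 + 405/8*γ13 + 1111/20*γ14 + 28/9*γ23 + 56/3*γ24 + 63*γ34 + 3754/135*γ123 + 2108/45*γ124 + 1581/10*γ134 - 224/9*γ234 - 2222/135*γ1234
Answer: 3754/135


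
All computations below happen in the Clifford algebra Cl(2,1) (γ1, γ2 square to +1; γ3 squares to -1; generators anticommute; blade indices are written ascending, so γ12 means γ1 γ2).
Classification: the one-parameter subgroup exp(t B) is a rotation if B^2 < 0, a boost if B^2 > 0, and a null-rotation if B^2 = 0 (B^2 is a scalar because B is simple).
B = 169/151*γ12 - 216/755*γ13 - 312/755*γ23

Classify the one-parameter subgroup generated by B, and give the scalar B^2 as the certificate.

B^2 term by term: the squares give (169/151)^2*(γ12)^2 + (-216/755)^2*(γ13)^2 + (-312/755)^2*(γ23)^2 = 28561/22801*(-1) + 46656/570025*(+1) + 97344/570025*(+1) = -1 (each basis 2-blade squares to minus the product of its generators' squares); cross terms between blades sharing an index anticommute and cancel. So B^2 = -1.
Answer: rotation, certificate B^2 = -1. B^2 = -1 is basis-independent, so its sign is the whole story.


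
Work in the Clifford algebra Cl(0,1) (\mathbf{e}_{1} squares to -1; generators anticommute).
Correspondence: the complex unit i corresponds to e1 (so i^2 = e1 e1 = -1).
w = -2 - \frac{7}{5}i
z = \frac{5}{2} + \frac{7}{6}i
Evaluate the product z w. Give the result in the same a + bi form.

In blades: z = \frac{5}{2} + \frac{7}{6} e_{1}, w = -2 - \frac{7}{5} e_{1}.
Distribute z over w term by term (generator squares from the signature, products reordered to ascending indices): (\frac{5}{2})*w = -5 - \frac{7}{2} e_{1}; (\frac{7}{6} e_{1})*w = \frac{49}{30} - \frac{7}{3} e_{1}.
Sum: -\frac{101}{30} - \frac{35}{6} e_{1}; translating back through the correspondence:
Answer: -\frac{101}{30} - \frac{35}{6}i
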